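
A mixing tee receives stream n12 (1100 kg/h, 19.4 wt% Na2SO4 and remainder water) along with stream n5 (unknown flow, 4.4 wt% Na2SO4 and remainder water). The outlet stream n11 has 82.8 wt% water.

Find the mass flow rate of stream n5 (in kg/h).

189.1 kg/h

Let n5 be the unknown flow. Total out = 1100 + n5.
water balance: 886.6 + 0.956·n5 = 0.828·(1100 + n5)
(0.956 − 0.828)·n5 = 0.828×1100 − 886.6 = 24.2
n5 = 24.2 / 0.128 = 189.06 kg/h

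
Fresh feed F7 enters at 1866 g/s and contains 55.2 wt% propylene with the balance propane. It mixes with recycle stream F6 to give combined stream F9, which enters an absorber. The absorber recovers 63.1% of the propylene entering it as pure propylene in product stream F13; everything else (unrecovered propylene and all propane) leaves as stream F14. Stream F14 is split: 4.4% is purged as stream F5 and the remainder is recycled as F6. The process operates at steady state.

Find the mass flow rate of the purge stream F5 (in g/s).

propane enters only via F7 and leaves only via the purge: 1866×0.448 = 0.044×(propane in F14), and the absorber passes all propane, so propane in F9 = propane in F14 = 18999 g/s.
propylene in F9: m_A = 1866×0.552 + (1−0.044)·(1−0.631)·m_A, so m_A = 1030/0.6472 = 1591.4 g/s.
F14 = (1−0.631)×1591.4 + 18999 = 19587 g/s.
Purge F5 = 0.044×19587 = 861.81 g/s.

861.8 g/s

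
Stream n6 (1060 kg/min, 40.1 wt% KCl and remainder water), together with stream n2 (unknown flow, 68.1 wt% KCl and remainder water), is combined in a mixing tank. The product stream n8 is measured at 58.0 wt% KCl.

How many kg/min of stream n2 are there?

1879 kg/min

Let n2 be the unknown flow. Total out = 1060 + n2.
KCl balance: 425.06 + 0.681·n2 = 0.580·(1060 + n2)
(0.681 − 0.580)·n2 = 0.580×1060 − 425.06 = 189.74
n2 = 189.74 / 0.101 = 1878.6 kg/min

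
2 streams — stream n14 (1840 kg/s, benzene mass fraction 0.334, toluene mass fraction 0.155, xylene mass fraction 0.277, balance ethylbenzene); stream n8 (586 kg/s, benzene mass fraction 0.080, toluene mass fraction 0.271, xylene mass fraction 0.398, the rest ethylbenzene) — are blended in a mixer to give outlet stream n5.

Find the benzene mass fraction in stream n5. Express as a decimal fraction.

Total flow out = 1840 + 586 = 2426 kg/s.
benzene in = 1840×0.334 + 586×0.080 = 661.44 kg/s.
benzene mass fraction in n5 = 661.44/2426 = 0.273.

0.273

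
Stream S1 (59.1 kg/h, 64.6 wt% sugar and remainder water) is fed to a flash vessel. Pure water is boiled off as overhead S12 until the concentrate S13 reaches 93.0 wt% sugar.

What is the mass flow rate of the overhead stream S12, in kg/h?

18.05 kg/h

sugar is conserved: 59.1×0.646 = 38.179 kg/h all reports to the concentrate.
Concentrate = 38.179/(target fraction) = 41.052 kg/h.
Overhead = 59.1 − 41.052 = 18.048 kg/h.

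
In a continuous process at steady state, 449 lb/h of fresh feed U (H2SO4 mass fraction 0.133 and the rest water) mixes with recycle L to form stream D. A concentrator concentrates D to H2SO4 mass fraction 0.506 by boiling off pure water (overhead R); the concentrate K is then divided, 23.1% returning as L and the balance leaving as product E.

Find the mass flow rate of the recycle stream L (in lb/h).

Overall H2SO4 balance (none leaves overhead): H2SO4 in fresh feed = H2SO4 in product, i.e. 449×0.133 = (1−0.231)·K·0.506.
K = 59.717/(0.506×0.769) = 153.47 lb/h.
Recycle L = 0.231×153.47 = 35.451 lb/h.

35.45 lb/h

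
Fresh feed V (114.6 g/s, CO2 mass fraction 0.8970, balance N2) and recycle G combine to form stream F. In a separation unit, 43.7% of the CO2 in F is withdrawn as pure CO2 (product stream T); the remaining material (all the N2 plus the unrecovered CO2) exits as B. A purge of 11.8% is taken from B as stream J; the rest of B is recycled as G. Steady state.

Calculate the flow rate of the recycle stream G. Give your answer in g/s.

189.6 g/s

N2 enters only via V and leaves only via the purge: 114.6×0.103 = 0.118×(N2 in B), and the separation unit passes all N2, so N2 in F = N2 in B = 100.03 g/s.
CO2 in F: m_A = 114.6×0.897 + (1−0.118)·(1−0.437)·m_A, so m_A = 102.8/0.5034 = 204.19 g/s.
B = (1−0.437)×204.19 + 100.03 = 214.99 g/s.
Recycle G = (1−0.118)×214.99 = 189.62 g/s.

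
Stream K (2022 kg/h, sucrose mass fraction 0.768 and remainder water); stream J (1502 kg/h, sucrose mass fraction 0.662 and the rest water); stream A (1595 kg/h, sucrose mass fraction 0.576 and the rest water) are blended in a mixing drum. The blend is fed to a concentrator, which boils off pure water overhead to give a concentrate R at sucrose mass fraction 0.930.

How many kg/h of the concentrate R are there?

sucrose entering = 2022×0.768 + 1502×0.662 + 1595×0.576 = 3465.9 kg/h.
All sucrose reports to R, so R = 3465.9/0.930 = 3726.8 kg/h.

3727 kg/h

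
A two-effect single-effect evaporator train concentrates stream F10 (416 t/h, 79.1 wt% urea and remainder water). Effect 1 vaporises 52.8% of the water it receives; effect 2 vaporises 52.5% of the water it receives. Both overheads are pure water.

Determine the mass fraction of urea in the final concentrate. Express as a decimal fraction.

water in feed = 416×0.209 = 86.944 t/h.
After stage 1: water left = (1−0.528)×86.944 = 41.038; stream total = 370.09 t/h.
After stage 2: water left = (1−0.525)×41.038 = 19.493; final concentrate = 348.55 t/h.
urea fraction = 329.06/348.55 = 0.944.

0.944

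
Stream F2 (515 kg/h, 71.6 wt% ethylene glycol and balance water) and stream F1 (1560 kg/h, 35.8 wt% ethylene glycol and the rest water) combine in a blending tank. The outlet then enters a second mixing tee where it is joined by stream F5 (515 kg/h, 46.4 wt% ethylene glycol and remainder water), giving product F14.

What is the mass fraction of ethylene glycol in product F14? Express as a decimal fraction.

0.4503

Overall, product flow = 2590 kg/h.
ethylene glycol in = 515×0.716 + 1560×0.358 + 515×0.464 = 1166.2 kg/h.
ethylene glycol fraction in F14 = 0.4503.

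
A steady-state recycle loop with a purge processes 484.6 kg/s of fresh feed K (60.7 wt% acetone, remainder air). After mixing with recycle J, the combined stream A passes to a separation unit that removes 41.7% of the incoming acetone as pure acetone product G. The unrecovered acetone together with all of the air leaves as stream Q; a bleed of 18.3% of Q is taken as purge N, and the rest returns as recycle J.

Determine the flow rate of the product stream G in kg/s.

234.2 kg/s

acetone in A: m_A = 484.6×0.607 + (1−0.183)·(1−0.417)·m_A, so m_A = 294.15/0.5237 = 561.69 kg/s.
Product G = 0.417×561.69 = 234.23 kg/s.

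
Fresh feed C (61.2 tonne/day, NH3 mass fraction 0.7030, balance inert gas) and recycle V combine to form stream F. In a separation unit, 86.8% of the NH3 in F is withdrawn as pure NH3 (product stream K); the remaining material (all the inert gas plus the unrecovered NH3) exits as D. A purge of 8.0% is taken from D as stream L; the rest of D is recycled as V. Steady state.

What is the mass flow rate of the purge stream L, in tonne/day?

inert gas enters only via C and leaves only via the purge: 61.2×0.297 = 0.080×(inert gas in D), and the separation unit passes all inert gas, so inert gas in F = inert gas in D = 227.21 tonne/day.
NH3 in F: m_A = 61.2×0.703 + (1−0.080)·(1−0.868)·m_A, so m_A = 43.024/0.8786 = 48.971 tonne/day.
D = (1−0.868)×48.971 + 227.21 = 233.67 tonne/day.
Purge L = 0.080×233.67 = 18.694 tonne/day.

18.69 tonne/day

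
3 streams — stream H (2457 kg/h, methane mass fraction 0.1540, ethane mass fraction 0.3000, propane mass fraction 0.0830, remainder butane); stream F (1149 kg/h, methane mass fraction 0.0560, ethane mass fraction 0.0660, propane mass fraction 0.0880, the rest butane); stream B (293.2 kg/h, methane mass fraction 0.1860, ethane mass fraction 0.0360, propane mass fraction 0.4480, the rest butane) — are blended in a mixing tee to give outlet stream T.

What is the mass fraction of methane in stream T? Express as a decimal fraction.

0.1275

Total flow out = 2457 + 1149 + 293.2 = 3899.2 kg/h.
methane in = 2457×0.154 + 1149×0.056 + 293.2×0.186 = 497.26 kg/h.
methane mass fraction in T = 497.26/3899.2 = 0.1275.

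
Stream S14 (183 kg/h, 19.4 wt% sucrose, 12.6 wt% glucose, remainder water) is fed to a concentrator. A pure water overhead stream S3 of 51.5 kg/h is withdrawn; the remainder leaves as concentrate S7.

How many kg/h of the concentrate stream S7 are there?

Concentrate = 183 − 51.5 = 131.5 kg/h.

131.5 kg/h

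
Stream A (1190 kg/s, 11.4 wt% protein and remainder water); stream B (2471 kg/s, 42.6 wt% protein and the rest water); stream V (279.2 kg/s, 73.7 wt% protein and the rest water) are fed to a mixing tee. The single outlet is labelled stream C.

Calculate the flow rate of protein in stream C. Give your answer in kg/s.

1394 kg/s

protein out = protein in = 1190×0.114 + 2471×0.426 + 279.2×0.737 = 1394.1 kg/s.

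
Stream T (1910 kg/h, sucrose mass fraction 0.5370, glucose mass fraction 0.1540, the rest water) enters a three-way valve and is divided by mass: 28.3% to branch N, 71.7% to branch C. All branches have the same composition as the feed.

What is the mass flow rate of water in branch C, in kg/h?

Branch C total = 0.717×1910 = 1369.5 kg/h.
water in C = 0.309×1369.5 = 423.17 kg/h.

423.2 kg/h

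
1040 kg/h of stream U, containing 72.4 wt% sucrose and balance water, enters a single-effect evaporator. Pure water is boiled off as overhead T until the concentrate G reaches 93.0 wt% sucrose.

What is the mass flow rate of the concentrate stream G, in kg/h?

sucrose is conserved: 1040×0.724 = 752.96 kg/h all reports to the concentrate.
Concentrate = 752.96/(target fraction) = 809.63 kg/h.

809.6 kg/h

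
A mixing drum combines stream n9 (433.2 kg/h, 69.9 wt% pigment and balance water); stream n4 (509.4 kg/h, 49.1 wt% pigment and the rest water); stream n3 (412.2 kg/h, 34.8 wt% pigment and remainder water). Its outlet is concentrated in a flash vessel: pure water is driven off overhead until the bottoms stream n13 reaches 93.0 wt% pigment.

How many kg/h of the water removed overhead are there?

pigment entering = 433.2×0.699 + 509.4×0.491 + 412.2×0.348 = 696.37 kg/h.
All pigment reports to n13, so n13 = 696.37/0.930 = 748.78 kg/h.
Total feed = 1354.8 kg/h; overhead = 1354.8 − 748.78 = 606.02 kg/h.

606 kg/h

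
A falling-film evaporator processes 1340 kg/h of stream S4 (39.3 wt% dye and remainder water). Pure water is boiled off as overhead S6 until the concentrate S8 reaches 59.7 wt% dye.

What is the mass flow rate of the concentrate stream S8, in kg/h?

dye is conserved: 1340×0.393 = 526.62 kg/h all reports to the concentrate.
Concentrate = 526.62/(target fraction) = 882.11 kg/h.

882.1 kg/h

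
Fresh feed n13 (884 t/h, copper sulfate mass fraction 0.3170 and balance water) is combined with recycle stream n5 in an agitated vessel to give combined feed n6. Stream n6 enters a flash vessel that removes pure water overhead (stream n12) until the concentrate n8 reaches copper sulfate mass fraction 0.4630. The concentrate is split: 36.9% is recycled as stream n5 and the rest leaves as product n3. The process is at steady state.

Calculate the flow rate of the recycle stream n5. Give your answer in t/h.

353.9 t/h

Overall copper sulfate balance (none leaves overhead): copper sulfate in fresh feed = copper sulfate in product, i.e. 884×0.317 = (1−0.369)·n8·0.463.
n8 = 280.23/(0.463×0.631) = 959.18 t/h.
Recycle n5 = 0.369×959.18 = 353.94 t/h.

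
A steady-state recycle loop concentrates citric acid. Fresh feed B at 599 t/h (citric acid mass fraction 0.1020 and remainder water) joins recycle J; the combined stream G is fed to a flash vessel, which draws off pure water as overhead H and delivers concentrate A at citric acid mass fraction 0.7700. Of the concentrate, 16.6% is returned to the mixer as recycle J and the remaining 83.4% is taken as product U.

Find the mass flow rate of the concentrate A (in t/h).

Overall citric acid balance (none leaves overhead): citric acid in fresh feed = citric acid in product, i.e. 599×0.102 = (1−0.166)·A·0.770.
A = 61.098/(0.770×0.834) = 95.142 t/h.

95.14 t/h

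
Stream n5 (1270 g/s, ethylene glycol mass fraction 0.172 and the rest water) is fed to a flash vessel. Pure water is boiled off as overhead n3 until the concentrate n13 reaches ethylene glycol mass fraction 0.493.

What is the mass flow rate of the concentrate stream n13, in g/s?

ethylene glycol is conserved: 1270×0.172 = 218.44 g/s all reports to the concentrate.
Concentrate = 218.44/(target fraction) = 443.08 g/s.

443.1 g/s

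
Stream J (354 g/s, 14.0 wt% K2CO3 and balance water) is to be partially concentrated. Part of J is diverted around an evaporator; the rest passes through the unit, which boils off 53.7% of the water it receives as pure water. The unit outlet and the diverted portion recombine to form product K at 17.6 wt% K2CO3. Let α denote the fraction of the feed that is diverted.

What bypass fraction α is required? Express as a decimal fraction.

0.557

All 354×0.140 = 49.56 g/s of K2CO3 reaches K, so K = 49.56/0.176 = 281.59 g/s and vapour = 72.409 g/s.
The evaporator receives (1−α)·354 of feed at 0.860 water and removes 0.537 of that water:
0.537×0.860×(1−α)×354 = 72.409
(1−α) = 72.409/163.48 = 0.4429;  α = 0.5571.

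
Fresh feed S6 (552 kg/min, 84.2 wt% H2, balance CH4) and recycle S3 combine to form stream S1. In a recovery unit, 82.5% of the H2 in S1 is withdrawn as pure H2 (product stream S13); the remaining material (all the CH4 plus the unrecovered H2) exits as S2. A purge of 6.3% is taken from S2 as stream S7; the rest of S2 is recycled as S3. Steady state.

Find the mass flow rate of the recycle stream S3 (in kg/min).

1388 kg/min

CH4 enters only via S6 and leaves only via the purge: 552×0.158 = 0.063×(CH4 in S2), and the recovery unit passes all CH4, so CH4 in S1 = CH4 in S2 = 1384.4 kg/min.
H2 in S1: m_A = 552×0.842 + (1−0.063)·(1−0.825)·m_A, so m_A = 464.78/0.8360 = 555.95 kg/min.
S2 = (1−0.825)×555.95 + 1384.4 = 1481.7 kg/min.
Recycle S3 = (1−0.063)×1481.7 = 1388.3 kg/min.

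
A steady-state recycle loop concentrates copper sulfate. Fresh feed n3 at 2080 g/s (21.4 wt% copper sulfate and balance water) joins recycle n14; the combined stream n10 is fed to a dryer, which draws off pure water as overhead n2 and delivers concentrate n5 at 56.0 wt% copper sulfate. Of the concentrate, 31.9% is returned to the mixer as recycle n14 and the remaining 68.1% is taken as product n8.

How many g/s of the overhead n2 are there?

1285 g/s

Overall copper sulfate balance (none leaves overhead): copper sulfate in fresh feed = copper sulfate in product, i.e. 2080×0.214 = (1−0.319)·n5·0.560.
n5 = 445.12/(0.560×0.681) = 1167.2 g/s.
Recycle n14 = 0.319×1167.2 = 372.33 g/s.
Combined feed n10 = 2080 + 372.33 = 2452.3 g/s.
Overhead n2 = n10 − n5 = 2452.3 − 1167.2 = 1285.1 g/s.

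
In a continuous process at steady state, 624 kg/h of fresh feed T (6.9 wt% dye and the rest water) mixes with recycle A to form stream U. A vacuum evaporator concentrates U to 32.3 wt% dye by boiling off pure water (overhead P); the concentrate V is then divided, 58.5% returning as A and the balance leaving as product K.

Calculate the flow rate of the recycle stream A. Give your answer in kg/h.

187.9 kg/h

Overall dye balance (none leaves overhead): dye in fresh feed = dye in product, i.e. 624×0.069 = (1−0.585)·V·0.323.
V = 43.056/(0.323×0.415) = 321.21 kg/h.
Recycle A = 0.585×321.21 = 187.91 kg/h.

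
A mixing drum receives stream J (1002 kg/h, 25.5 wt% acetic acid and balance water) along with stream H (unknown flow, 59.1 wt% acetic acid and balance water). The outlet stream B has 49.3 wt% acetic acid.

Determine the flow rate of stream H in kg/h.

2433 kg/h

Let H be the unknown flow. Total out = 1002 + H.
acetic acid balance: 255.51 + 0.591·H = 0.493·(1002 + H)
(0.591 − 0.493)·H = 0.493×1002 − 255.51 = 238.48
H = 238.48 / 0.098 = 2433.4 kg/h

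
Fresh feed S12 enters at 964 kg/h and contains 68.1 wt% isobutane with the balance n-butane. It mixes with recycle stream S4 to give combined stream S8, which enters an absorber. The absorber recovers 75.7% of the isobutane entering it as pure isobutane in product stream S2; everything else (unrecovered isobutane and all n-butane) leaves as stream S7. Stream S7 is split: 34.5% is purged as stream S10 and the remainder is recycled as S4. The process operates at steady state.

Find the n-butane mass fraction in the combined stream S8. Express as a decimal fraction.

0.533

n-butane enters only via S12 and leaves only via the purge: 964×0.319 = 0.345×(n-butane in S7), and the absorber passes all n-butane, so n-butane in S8 = n-butane in S7 = 891.35 kg/h.
isobutane in S8: m_A = 964×0.681 + (1−0.345)·(1−0.757)·m_A, so m_A = 656.48/0.8408 = 780.75 kg/h.
S8 = 780.75 + 891.35 = 1672.1 kg/h.
n-butane fraction in S8 = 891.35/1672.1 = 0.533.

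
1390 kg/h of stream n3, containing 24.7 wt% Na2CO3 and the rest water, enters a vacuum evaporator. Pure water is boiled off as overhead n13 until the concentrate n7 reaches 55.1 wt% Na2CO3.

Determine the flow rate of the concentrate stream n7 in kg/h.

Na2CO3 is conserved: 1390×0.247 = 343.33 kg/h all reports to the concentrate.
Concentrate = 343.33/(target fraction) = 623.1 kg/h.

623.1 kg/h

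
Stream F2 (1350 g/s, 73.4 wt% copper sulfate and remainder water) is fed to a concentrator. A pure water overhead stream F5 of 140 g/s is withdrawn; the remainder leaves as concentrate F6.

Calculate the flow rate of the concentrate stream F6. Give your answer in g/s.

Concentrate = 1350 − 140 = 1210 g/s.

1210 g/s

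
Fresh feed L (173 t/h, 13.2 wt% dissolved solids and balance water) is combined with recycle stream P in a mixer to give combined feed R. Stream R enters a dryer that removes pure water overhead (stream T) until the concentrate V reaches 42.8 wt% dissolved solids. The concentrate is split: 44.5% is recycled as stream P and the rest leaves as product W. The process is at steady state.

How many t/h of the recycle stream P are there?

42.78 t/h

Overall dissolved solids balance (none leaves overhead): dissolved solids in fresh feed = dissolved solids in product, i.e. 173×0.132 = (1−0.445)·V·0.428.
V = 22.836/(0.428×0.555) = 96.135 t/h.
Recycle P = 0.445×96.135 = 42.78 t/h.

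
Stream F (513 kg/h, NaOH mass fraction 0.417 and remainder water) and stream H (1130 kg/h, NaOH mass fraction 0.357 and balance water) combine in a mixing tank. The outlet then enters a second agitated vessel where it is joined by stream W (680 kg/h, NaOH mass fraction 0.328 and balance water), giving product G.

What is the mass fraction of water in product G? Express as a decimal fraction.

Overall, product flow = 2323 kg/h.
water in = 513×0.583 + 1130×0.643 + 680×0.672 = 1482.6 kg/h.
water fraction in G = 0.638.

0.638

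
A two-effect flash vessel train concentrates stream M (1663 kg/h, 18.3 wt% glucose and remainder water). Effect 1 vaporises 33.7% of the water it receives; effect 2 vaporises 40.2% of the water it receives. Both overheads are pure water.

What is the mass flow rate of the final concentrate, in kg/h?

water in feed = 1663×0.817 = 1358.7 kg/h.
After stage 1: water left = (1−0.337)×1358.7 = 900.8; stream total = 1205.1 kg/h.
After stage 2: water left = (1−0.402)×900.8 = 538.68; final concentrate = 843.01 kg/h.

843 kg/h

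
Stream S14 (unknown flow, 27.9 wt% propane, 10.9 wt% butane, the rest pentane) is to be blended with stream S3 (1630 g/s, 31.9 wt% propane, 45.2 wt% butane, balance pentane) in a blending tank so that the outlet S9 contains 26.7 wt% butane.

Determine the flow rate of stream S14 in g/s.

1909 g/s

Let S14 be the unknown flow. Total out = 1630 + S14.
butane balance: 736.76 + 0.109·S14 = 0.267·(1630 + S14)
(0.109 − 0.267)·S14 = 0.267×1630 − 736.76 = -301.55
S14 = -301.55 / -0.158 = 1908.5 g/s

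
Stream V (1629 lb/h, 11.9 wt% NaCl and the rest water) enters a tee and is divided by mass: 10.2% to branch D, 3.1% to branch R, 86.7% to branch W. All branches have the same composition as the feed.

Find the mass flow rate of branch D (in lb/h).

166.2 lb/h

Branch D flow = 0.102×1629 = 166.16 lb/h.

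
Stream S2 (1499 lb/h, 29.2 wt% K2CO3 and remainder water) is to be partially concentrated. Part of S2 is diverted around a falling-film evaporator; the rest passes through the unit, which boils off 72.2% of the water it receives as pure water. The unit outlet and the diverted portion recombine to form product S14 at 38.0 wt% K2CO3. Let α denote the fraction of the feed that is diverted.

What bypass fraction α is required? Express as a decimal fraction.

All 1499×0.292 = 437.71 lb/h of K2CO3 reaches S14, so S14 = 437.71/0.380 = 1151.9 lb/h and vapour = 347.14 lb/h.
The evaporator receives (1−α)·1499 of feed at 0.708 water and removes 0.722 of that water:
0.722×0.708×(1−α)×1499 = 347.14
(1−α) = 347.14/766.25 = 0.4530;  α = 0.5470.

0.547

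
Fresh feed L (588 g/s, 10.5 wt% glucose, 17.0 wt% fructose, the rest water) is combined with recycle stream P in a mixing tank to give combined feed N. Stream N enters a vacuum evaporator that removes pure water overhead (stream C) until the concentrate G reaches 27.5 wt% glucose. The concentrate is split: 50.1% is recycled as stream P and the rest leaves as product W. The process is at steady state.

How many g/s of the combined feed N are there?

Overall glucose balance (none leaves overhead): glucose in fresh feed = glucose in product, i.e. 588×0.105 = (1−0.501)·G·0.275.
G = 61.74/(0.275×0.499) = 449.92 g/s.
Recycle P = 0.501×449.92 = 225.41 g/s.
Combined feed N = 588 + 225.41 = 813.41 g/s.

813.4 g/s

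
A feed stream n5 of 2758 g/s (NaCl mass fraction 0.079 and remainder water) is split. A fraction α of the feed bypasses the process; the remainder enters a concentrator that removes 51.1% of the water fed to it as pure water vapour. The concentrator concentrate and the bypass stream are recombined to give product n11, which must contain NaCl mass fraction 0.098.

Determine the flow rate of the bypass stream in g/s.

1622 g/s

All 2758×0.079 = 217.88 g/s of NaCl reaches n11, so n11 = 217.88/0.098 = 2223.3 g/s and vapour = 534.71 g/s.
The evaporator receives (1−α)·2758 of feed at 0.921 water and removes 0.511 of that water:
0.511×0.921×(1−α)×2758 = 534.71
(1−α) = 534.71/1298 = 0.4120;  α = 0.5880.
Bypass flow = 0.5880×2758 = 1621.8 g/s.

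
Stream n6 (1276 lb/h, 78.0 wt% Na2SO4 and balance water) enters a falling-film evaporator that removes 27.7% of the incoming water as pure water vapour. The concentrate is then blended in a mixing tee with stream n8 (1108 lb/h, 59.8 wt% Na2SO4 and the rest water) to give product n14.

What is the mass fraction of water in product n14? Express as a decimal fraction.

0.281

Vapour removed = 0.277×0.220×1276 = 77.759 lb/h; concentrate = 1198.2 lb/h.
water reaching the mixer = 202.96 (from concentrate) + 1108×0.402 = 648.38 lb/h.
Product flow = 1198.2 + 1108 = 2306.2 lb/h; water fraction = 0.281.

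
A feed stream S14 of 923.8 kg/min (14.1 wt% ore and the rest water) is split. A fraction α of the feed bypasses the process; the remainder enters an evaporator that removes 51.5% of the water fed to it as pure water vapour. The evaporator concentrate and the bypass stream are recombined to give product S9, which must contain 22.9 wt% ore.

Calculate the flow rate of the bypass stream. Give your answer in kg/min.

121.3 kg/min

All 923.8×0.141 = 130.26 kg/min of ore reaches S9, so S9 = 130.26/0.229 = 568.8 kg/min and vapour = 355 kg/min.
The evaporator receives (1−α)·923.8 of feed at 0.859 water and removes 0.515 of that water:
0.515×0.859×(1−α)×923.8 = 355
(1−α) = 355/408.68 = 0.8687;  α = 0.1313.
Bypass flow = 0.1313×923.8 = 121.34 kg/min.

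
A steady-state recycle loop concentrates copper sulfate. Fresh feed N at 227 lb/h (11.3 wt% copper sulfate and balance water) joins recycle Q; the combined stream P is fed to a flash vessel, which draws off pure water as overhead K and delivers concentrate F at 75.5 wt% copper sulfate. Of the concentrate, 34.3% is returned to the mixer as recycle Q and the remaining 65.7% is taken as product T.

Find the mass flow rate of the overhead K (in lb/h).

193 lb/h

Overall copper sulfate balance (none leaves overhead): copper sulfate in fresh feed = copper sulfate in product, i.e. 227×0.113 = (1−0.343)·F·0.755.
F = 25.651/(0.755×0.657) = 51.712 lb/h.
Recycle Q = 0.343×51.712 = 17.737 lb/h.
Combined feed P = 227 + 17.737 = 244.74 lb/h.
Overhead K = P − F = 244.74 − 51.712 = 193.03 lb/h.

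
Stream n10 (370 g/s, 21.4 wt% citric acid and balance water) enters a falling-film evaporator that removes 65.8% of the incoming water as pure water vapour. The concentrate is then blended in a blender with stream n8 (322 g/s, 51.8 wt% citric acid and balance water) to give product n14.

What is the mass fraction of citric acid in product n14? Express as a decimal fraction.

Vapour removed = 0.658×0.786×370 = 191.36 g/s; concentrate = 178.64 g/s.
citric acid reaching the mixer = 79.18 (from concentrate) + 322×0.518 = 245.98 g/s.
Product flow = 178.64 + 322 = 500.64 g/s; citric acid fraction = 0.491.

0.491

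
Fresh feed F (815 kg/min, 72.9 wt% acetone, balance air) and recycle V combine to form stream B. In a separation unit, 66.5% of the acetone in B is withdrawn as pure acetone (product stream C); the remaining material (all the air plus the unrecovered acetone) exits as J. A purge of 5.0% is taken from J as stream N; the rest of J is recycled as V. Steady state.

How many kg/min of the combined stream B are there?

air enters only via F and leaves only via the purge: 815×0.271 = 0.050×(air in J), and the separation unit passes all air, so air in B = air in J = 4417.3 kg/min.
acetone in B: m_A = 815×0.729 + (1−0.050)·(1−0.665)·m_A, so m_A = 594.13/0.6818 = 871.49 kg/min.
B = 871.49 + 4417.3 = 5288.8 kg/min.

5289 kg/min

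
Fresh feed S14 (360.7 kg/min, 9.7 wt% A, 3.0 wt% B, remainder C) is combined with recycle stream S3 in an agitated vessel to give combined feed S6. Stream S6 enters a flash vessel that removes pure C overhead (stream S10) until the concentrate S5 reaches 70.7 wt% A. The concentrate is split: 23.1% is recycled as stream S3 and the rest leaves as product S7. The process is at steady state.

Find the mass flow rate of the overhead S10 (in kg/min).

Overall A balance (none leaves overhead): A in fresh feed = A in product, i.e. 360.7×0.097 = (1−0.231)·S5·0.707.
S5 = 34.988/(0.707×0.769) = 64.353 kg/min.
Recycle S3 = 0.231×64.353 = 14.866 kg/min.
Combined feed S6 = 360.7 + 14.866 = 375.57 kg/min.
Overhead S10 = S6 − S5 = 375.57 − 64.353 = 311.21 kg/min.

311.2 kg/min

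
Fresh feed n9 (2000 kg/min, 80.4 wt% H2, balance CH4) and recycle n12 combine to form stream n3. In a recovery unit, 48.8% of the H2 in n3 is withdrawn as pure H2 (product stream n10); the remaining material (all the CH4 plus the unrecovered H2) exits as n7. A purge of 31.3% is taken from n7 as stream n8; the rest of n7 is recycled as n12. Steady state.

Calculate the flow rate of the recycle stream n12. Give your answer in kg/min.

CH4 enters only via n9 and leaves only via the purge: 2000×0.196 = 0.313×(CH4 in n7), and the recovery unit passes all CH4, so CH4 in n3 = CH4 in n7 = 1252.4 kg/min.
H2 in n3: m_A = 2000×0.804 + (1−0.313)·(1−0.488)·m_A, so m_A = 1608/0.6483 = 2480.5 kg/min.
n7 = (1−0.488)×2480.5 + 1252.4 = 2522.4 kg/min.
Recycle n12 = (1−0.313)×2522.4 = 1732.9 kg/min.

1733 kg/min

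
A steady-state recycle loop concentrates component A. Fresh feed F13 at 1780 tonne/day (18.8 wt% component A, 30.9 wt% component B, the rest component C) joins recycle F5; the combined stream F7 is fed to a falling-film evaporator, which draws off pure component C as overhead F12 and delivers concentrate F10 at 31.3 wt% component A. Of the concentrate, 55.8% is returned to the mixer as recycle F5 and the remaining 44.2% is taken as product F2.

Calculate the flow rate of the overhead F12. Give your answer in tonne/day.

Overall component A balance (none leaves overhead): component A in fresh feed = component A in product, i.e. 1780×0.188 = (1−0.558)·F10·0.313.
F10 = 334.64/(0.313×0.442) = 2418.9 tonne/day.
Recycle F5 = 0.558×2418.9 = 1349.7 tonne/day.
Combined feed F7 = 1780 + 1349.7 = 3129.7 tonne/day.
Overhead F12 = F7 − F10 = 3129.7 − 2418.9 = 710.86 tonne/day.

710.9 tonne/day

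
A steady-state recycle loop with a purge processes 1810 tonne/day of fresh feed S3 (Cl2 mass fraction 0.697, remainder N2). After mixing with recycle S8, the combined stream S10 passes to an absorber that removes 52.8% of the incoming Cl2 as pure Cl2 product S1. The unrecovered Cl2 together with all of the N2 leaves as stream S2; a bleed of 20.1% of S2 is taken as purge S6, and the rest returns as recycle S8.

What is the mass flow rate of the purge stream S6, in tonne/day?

740.6 tonne/day

N2 enters only via S3 and leaves only via the purge: 1810×0.303 = 0.201×(N2 in S2), and the absorber passes all N2, so N2 in S10 = N2 in S2 = 2728.5 tonne/day.
Cl2 in S10: m_A = 1810×0.697 + (1−0.201)·(1−0.528)·m_A, so m_A = 1261.6/0.6229 = 2025.4 tonne/day.
S2 = (1−0.528)×2025.4 + 2728.5 = 3684.5 tonne/day.
Purge S6 = 0.201×3684.5 = 740.58 tonne/day.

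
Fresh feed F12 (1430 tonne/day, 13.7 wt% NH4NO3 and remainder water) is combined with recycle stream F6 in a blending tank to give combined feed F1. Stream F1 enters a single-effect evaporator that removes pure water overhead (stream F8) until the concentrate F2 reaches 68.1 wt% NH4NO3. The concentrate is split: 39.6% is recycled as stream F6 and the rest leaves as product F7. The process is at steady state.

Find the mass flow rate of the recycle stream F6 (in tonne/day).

Overall NH4NO3 balance (none leaves overhead): NH4NO3 in fresh feed = NH4NO3 in product, i.e. 1430×0.137 = (1−0.396)·F2·0.681.
F2 = 195.91/(0.681×0.604) = 476.29 tonne/day.
Recycle F6 = 0.396×476.29 = 188.61 tonne/day.

188.6 tonne/day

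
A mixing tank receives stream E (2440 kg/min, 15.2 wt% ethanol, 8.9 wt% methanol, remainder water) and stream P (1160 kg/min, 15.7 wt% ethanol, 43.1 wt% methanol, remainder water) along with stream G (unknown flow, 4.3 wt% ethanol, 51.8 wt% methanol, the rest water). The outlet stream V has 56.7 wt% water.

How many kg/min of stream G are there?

2255 kg/min

Let G be the unknown flow. Total out = 3600 + G.
water balance: 2329.9 + 0.439·G = 0.567·(3600 + G)
(0.439 − 0.567)·G = 0.567×3600 − 2329.9 = -288.68
G = -288.68 / -0.128 = 2255.3 kg/min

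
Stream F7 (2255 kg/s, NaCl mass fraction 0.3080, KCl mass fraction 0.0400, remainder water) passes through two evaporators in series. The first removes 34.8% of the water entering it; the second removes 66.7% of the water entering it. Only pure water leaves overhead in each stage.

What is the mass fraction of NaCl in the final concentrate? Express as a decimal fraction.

0.6291

water in feed = 2255×0.652 = 1470.3 kg/s.
After stage 1: water left = (1−0.348)×1470.3 = 958.61; stream total = 1743.3 kg/s.
After stage 2: water left = (1−0.667)×958.61 = 319.22; final concentrate = 1104 kg/s.
NaCl fraction = 694.54/1104 = 0.6291.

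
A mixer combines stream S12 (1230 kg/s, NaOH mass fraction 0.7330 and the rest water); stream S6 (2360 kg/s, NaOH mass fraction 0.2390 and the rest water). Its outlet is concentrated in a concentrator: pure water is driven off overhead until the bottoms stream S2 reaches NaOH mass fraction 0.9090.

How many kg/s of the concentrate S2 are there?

1612 kg/s

NaOH entering = 1230×0.733 + 2360×0.239 = 1465.6 kg/s.
All NaOH reports to S2, so S2 = 1465.6/0.909 = 1612.4 kg/s.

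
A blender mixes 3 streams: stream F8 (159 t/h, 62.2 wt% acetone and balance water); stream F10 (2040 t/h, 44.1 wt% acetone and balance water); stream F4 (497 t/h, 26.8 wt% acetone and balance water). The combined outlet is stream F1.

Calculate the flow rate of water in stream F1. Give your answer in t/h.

1564 t/h

water out = water in = 159×0.378 + 2040×0.559 + 497×0.732 = 1564.3 t/h.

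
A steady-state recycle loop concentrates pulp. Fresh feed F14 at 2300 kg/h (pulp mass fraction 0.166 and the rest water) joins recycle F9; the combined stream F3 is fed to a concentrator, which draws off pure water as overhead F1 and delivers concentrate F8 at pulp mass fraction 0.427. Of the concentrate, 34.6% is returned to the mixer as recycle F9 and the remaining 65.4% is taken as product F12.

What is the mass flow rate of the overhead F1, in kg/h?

1406 kg/h

Overall pulp balance (none leaves overhead): pulp in fresh feed = pulp in product, i.e. 2300×0.166 = (1−0.346)·F8·0.427.
F8 = 381.8/(0.427×0.654) = 1367.2 kg/h.
Recycle F9 = 0.346×1367.2 = 473.05 kg/h.
Combined feed F3 = 2300 + 473.05 = 2773 kg/h.
Overhead F1 = F3 − F8 = 2773 − 1367.2 = 1405.9 kg/h.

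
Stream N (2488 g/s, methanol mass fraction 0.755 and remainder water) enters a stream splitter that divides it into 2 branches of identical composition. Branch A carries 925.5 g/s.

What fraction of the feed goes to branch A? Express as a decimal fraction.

Fraction to A = 925.5/2488 = 0.3720.

0.372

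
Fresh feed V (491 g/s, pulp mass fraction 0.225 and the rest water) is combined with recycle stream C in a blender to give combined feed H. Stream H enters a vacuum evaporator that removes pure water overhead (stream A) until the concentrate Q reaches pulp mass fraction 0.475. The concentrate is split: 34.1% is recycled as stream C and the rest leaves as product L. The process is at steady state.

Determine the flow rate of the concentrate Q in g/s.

Overall pulp balance (none leaves overhead): pulp in fresh feed = pulp in product, i.e. 491×0.225 = (1−0.341)·Q·0.475.
Q = 110.48/(0.475×0.659) = 352.93 g/s.

352.9 g/s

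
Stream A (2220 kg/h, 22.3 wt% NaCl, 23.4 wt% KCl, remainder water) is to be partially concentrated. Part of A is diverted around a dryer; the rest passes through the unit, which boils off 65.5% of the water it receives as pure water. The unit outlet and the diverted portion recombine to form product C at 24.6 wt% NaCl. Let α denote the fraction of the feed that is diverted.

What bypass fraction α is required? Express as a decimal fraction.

All 2220×0.223 = 495.06 kg/h of NaCl reaches C, so C = 495.06/0.246 = 2012.4 kg/h and vapour = 207.56 kg/h.
The evaporator receives (1−α)·2220 of feed at 0.543 water and removes 0.655 of that water:
0.655×0.543×(1−α)×2220 = 207.56
(1−α) = 207.56/789.58 = 0.2629;  α = 0.7371.

0.737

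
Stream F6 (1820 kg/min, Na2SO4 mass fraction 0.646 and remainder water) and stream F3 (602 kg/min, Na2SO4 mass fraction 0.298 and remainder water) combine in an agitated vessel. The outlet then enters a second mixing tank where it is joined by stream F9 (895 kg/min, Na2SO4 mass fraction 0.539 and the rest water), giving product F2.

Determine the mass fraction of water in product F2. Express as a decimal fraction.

Overall, product flow = 3317 kg/min.
water in = 1820×0.354 + 602×0.702 + 895×0.461 = 1479.5 kg/min.
water fraction in F2 = 0.446.

0.446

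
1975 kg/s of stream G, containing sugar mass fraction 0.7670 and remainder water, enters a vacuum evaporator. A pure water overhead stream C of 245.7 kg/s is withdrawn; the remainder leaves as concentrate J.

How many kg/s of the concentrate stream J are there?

1729 kg/s

Concentrate = 1975 − 245.7 = 1729.3 kg/s.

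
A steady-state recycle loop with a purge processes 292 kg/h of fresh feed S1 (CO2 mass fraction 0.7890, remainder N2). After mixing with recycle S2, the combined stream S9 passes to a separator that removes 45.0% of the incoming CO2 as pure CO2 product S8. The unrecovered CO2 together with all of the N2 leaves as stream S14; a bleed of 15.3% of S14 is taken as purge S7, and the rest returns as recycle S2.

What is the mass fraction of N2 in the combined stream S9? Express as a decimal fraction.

N2 enters only via S1 and leaves only via the purge: 292×0.211 = 0.153×(N2 in S14), and the separator passes all N2, so N2 in S9 = N2 in S14 = 402.69 kg/h.
CO2 in S9: m_A = 292×0.789 + (1−0.153)·(1−0.450)·m_A, so m_A = 230.39/0.5341 = 431.32 kg/h.
S9 = 431.32 + 402.69 = 834.01 kg/h.
N2 fraction in S9 = 402.69/834.01 = 0.4828.

0.4828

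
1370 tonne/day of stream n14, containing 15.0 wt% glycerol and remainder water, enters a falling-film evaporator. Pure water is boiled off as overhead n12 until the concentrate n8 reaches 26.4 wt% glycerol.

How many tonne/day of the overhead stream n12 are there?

591.6 tonne/day

glycerol is conserved: 1370×0.150 = 205.5 tonne/day all reports to the concentrate.
Concentrate = 205.5/(target fraction) = 778.41 tonne/day.
Overhead = 1370 − 778.41 = 591.59 tonne/day.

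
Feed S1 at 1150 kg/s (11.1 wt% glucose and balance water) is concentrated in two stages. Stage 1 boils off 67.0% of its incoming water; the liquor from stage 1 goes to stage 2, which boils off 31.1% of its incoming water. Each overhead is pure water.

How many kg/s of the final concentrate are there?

water in feed = 1150×0.889 = 1022.4 kg/s.
After stage 1: water left = (1−0.670)×1022.4 = 337.38; stream total = 465.03 kg/s.
After stage 2: water left = (1−0.311)×337.38 = 232.45; final concentrate = 360.1 kg/s.

360.1 kg/s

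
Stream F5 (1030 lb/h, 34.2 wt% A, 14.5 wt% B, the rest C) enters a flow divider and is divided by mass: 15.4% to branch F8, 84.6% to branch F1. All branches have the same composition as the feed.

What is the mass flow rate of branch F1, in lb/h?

871.4 lb/h

Branch F1 flow = 0.846×1030 = 871.38 lb/h.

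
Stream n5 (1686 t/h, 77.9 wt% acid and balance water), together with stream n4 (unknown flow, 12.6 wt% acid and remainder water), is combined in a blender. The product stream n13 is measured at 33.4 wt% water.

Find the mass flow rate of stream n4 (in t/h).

352.8 t/h

Let n4 be the unknown flow. Total out = 1686 + n4.
water balance: 372.61 + 0.874·n4 = 0.334·(1686 + n4)
(0.874 − 0.334)·n4 = 0.334×1686 − 372.61 = 190.52
n4 = 190.52 / 0.540 = 352.81 t/h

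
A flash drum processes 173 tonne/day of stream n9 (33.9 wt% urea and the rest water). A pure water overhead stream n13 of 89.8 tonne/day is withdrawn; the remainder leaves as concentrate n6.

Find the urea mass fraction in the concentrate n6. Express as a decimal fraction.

urea is not removed: 173×0.339 = 58.647 tonne/day of urea enters n6.
Concentrate = 173 − 89.8 = 83.2 tonne/day.
Mass fraction = 58.647/83.2 = 0.705.

0.705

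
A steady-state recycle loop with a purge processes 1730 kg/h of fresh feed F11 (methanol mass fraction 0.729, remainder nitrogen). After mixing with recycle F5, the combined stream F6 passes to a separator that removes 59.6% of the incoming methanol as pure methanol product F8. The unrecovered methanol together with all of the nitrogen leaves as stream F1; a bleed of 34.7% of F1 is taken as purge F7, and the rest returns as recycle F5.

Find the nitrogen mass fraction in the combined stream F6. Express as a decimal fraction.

0.441

nitrogen enters only via F11 and leaves only via the purge: 1730×0.271 = 0.347×(nitrogen in F1), and the separator passes all nitrogen, so nitrogen in F6 = nitrogen in F1 = 1351.1 kg/h.
methanol in F6: m_A = 1730×0.729 + (1−0.347)·(1−0.596)·m_A, so m_A = 1261.2/0.7362 = 1713.1 kg/h.
F6 = 1713.1 + 1351.1 = 3064.2 kg/h.
nitrogen fraction in F6 = 1351.1/3064.2 = 0.441.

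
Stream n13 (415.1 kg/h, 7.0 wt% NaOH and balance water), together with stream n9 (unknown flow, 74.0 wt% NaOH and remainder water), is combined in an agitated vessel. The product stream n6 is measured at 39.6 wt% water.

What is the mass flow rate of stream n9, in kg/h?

1630 kg/h

Let n9 be the unknown flow. Total out = 415.1 + n9.
water balance: 386.04 + 0.260·n9 = 0.396·(415.1 + n9)
(0.260 − 0.396)·n9 = 0.396×415.1 − 386.04 = -221.66
n9 = -221.66 / -0.136 = 1629.9 kg/h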